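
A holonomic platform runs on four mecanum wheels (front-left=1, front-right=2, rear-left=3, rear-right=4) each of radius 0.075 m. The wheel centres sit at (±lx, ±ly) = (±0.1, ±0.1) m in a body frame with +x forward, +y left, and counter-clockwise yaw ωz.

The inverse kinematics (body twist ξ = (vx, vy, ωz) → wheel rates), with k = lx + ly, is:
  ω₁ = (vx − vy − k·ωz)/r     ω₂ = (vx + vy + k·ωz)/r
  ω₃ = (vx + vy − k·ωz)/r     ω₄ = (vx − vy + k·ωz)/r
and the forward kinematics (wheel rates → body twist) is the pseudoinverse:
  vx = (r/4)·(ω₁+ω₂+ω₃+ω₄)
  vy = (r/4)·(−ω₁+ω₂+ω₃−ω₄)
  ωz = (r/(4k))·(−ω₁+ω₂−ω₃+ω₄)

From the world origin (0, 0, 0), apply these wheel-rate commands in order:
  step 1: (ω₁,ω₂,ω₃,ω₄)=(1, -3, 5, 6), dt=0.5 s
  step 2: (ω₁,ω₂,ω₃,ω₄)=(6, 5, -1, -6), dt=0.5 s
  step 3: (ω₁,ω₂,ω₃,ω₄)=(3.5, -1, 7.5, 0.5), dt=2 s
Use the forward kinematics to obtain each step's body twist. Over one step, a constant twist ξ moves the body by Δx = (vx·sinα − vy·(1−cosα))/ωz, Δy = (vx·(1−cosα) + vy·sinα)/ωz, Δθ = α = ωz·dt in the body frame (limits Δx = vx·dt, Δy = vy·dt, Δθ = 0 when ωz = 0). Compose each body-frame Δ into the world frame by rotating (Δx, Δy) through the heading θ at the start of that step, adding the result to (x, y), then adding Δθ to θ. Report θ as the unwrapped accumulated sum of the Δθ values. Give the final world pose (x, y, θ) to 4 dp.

step 1: ξ=(vx,vy,ωz)=(0.1687, -0.0937, -0.2812), dt=0.5 → body Δ=(0.0808, -0.0526, -0.1406) → world pose (0.0808, -0.0526, -0.1406)
step 2: ξ=(vx,vy,ωz)=(0.0750, 0.0750, -0.5625), dt=0.5 → body Δ=(0.0422, 0.0318, -0.2812) → world pose (0.1271, -0.0271, -0.4219)
step 3: ξ=(vx,vy,ωz)=(0.1969, 0.0469, -1.0781), dt=2.0 → body Δ=(0.2197, -0.2473, -2.1562) → world pose (0.2263, -0.3427, -2.5781)

(0.2263, -0.3427, -2.5781)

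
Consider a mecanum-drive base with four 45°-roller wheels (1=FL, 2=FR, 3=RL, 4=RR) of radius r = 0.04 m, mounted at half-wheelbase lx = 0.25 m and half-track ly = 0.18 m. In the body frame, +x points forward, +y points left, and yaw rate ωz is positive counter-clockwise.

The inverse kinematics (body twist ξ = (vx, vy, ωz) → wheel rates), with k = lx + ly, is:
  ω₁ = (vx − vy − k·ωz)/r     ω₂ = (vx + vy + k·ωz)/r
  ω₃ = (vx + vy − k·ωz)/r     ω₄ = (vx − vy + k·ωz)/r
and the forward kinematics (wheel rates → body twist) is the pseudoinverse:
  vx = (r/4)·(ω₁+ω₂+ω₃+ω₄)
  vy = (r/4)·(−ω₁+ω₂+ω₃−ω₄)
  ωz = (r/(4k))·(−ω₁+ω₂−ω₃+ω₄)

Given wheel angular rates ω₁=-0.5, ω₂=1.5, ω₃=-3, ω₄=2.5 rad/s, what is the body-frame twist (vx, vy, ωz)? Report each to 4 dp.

k = lx + ly = 0.25 + 0.18 = 0.4300
ω₁+ω₂+ω₃+ω₄ = 0.5000  →  vx = (0.04/4)·0.5000 = 0.0050
−ω₁+ω₂+ω₃−ω₄ = -3.5000  →  vy = (0.04/4)·-3.5000 = -0.0350
−ω₁+ω₂−ω₃+ω₄ = 7.5000  →  ωz = (0.04/1.7200)·7.5000 = 0.1744

(0.0050, -0.0350, 0.1744)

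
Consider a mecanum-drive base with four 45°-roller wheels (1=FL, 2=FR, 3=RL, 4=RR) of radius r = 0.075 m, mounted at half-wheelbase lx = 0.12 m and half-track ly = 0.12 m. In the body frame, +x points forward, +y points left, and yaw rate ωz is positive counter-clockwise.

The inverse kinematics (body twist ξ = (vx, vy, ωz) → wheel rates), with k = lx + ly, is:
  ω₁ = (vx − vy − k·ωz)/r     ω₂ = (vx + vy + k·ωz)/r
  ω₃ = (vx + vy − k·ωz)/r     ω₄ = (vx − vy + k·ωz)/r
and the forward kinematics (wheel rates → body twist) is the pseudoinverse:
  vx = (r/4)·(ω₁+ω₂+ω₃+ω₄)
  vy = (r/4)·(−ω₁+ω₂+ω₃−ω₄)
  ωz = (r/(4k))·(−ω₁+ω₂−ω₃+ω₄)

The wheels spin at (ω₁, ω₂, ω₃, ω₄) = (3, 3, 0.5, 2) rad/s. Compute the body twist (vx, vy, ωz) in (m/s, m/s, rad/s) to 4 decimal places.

(0.1594, -0.0281, 0.1172)

k = lx + ly = 0.12 + 0.12 = 0.2400
ω₁+ω₂+ω₃+ω₄ = 8.5000  →  vx = (0.075/4)·8.5000 = 0.1594
−ω₁+ω₂+ω₃−ω₄ = -1.5000  →  vy = (0.075/4)·-1.5000 = -0.0281
−ω₁+ω₂−ω₃+ω₄ = 1.5000  →  ωz = (0.075/0.9600)·1.5000 = 0.1172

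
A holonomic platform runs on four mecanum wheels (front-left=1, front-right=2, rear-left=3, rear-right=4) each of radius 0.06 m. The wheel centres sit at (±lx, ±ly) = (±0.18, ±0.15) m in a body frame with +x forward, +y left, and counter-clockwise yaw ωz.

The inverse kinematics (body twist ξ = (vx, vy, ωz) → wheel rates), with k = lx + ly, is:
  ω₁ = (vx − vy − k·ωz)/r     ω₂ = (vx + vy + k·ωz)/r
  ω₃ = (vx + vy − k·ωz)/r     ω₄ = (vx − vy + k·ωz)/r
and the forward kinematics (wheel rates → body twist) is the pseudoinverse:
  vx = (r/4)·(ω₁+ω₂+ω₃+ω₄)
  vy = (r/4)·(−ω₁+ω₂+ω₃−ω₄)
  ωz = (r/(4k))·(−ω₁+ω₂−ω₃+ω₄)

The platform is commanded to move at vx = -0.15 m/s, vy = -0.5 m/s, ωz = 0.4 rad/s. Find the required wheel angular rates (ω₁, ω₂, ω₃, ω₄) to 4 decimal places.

(3.6333, -8.6333, -13.0333, 8.0333)

k = lx + ly = 0.18 + 0.15 = 0.3300;  k·ωz = 0.3300·0.4 = 0.1320
ω₁ (FL) = (vx − vy − k·ωz)/r = 0.2180/0.06 = 3.6333
ω₂ (FR) = (vx + vy + k·ωz)/r = -0.5180/0.06 = -8.6333
ω₃ (RL) = (vx + vy − k·ωz)/r = -0.7820/0.06 = -13.0333
ω₄ (RR) = (vx − vy + k·ωz)/r = 0.4820/0.06 = 8.0333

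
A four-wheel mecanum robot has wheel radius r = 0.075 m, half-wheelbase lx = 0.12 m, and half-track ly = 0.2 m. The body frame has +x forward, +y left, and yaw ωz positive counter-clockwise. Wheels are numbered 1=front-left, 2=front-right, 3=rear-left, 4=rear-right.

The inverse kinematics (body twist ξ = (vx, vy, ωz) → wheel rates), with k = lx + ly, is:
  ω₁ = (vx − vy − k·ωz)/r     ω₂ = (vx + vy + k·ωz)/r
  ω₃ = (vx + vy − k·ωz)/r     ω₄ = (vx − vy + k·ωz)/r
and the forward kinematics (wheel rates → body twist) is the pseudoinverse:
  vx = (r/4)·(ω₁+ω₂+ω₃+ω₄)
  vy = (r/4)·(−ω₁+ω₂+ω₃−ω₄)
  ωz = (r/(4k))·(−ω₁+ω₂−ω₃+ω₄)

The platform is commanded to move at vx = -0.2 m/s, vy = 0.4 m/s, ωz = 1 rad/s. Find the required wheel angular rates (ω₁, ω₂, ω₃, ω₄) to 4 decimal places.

(-12.2667, 6.9333, -1.6000, -3.7333)

k = lx + ly = 0.12 + 0.2 = 0.3200;  k·ωz = 0.3200·1 = 0.3200
ω₁ (FL) = (vx − vy − k·ωz)/r = -0.9200/0.075 = -12.2667
ω₂ (FR) = (vx + vy + k·ωz)/r = 0.5200/0.075 = 6.9333
ω₃ (RL) = (vx + vy − k·ωz)/r = -0.1200/0.075 = -1.6000
ω₄ (RR) = (vx − vy + k·ωz)/r = -0.2800/0.075 = -3.7333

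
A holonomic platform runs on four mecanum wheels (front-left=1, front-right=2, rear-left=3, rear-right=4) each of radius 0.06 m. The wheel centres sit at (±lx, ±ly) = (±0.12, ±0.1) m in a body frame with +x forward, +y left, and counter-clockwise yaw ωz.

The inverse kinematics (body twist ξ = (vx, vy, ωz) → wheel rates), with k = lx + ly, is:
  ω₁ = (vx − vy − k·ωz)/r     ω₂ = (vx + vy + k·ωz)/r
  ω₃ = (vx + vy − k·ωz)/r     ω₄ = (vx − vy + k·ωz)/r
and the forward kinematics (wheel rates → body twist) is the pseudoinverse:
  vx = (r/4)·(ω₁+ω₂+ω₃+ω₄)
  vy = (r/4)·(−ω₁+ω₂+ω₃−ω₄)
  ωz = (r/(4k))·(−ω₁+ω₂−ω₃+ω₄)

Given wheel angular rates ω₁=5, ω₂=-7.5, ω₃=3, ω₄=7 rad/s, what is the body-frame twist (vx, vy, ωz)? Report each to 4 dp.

k = lx + ly = 0.12 + 0.1 = 0.2200
ω₁+ω₂+ω₃+ω₄ = 7.5000  →  vx = (0.06/4)·7.5000 = 0.1125
−ω₁+ω₂+ω₃−ω₄ = -16.5000  →  vy = (0.06/4)·-16.5000 = -0.2475
−ω₁+ω₂−ω₃+ω₄ = -8.5000  →  ωz = (0.06/0.8800)·-8.5000 = -0.5795

(0.1125, -0.2475, -0.5795)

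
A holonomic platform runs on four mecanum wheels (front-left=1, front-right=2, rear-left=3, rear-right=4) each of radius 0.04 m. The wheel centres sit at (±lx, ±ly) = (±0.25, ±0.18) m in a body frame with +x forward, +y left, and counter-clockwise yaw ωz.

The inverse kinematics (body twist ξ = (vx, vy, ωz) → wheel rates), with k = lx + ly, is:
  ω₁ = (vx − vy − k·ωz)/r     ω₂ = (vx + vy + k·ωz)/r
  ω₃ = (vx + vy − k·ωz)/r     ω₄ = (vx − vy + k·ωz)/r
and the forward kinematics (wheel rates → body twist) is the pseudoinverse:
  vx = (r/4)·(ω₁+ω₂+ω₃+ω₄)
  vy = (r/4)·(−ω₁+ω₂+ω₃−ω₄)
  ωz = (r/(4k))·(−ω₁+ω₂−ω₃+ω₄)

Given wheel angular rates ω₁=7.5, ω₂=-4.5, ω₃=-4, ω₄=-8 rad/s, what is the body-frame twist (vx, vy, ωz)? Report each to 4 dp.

k = lx + ly = 0.25 + 0.18 = 0.4300
ω₁+ω₂+ω₃+ω₄ = -9.0000  →  vx = (0.04/4)·-9.0000 = -0.0900
−ω₁+ω₂+ω₃−ω₄ = -8.0000  →  vy = (0.04/4)·-8.0000 = -0.0800
−ω₁+ω₂−ω₃+ω₄ = -16.0000  →  ωz = (0.04/1.7200)·-16.0000 = -0.3721

(-0.0900, -0.0800, -0.3721)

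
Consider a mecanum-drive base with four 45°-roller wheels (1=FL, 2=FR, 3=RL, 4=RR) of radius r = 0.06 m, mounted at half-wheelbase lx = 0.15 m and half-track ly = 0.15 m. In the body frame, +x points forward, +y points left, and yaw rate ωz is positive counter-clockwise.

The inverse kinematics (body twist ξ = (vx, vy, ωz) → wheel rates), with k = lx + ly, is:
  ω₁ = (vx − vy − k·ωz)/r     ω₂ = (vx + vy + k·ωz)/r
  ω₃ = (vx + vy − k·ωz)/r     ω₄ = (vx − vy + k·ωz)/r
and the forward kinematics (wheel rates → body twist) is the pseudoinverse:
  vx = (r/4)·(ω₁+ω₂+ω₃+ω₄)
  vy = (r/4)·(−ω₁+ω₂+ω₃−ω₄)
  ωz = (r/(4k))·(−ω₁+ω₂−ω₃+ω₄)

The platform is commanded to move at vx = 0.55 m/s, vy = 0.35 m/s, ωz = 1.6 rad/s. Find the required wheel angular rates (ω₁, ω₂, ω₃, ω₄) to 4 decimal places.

(-4.6667, 23.0000, 7.0000, 11.3333)

k = lx + ly = 0.15 + 0.15 = 0.3000;  k·ωz = 0.3000·1.6 = 0.4800
ω₁ (FL) = (vx − vy − k·ωz)/r = -0.2800/0.06 = -4.6667
ω₂ (FR) = (vx + vy + k·ωz)/r = 1.3800/0.06 = 23.0000
ω₃ (RL) = (vx + vy − k·ωz)/r = 0.4200/0.06 = 7.0000
ω₄ (RR) = (vx − vy + k·ωz)/r = 0.6800/0.06 = 11.3333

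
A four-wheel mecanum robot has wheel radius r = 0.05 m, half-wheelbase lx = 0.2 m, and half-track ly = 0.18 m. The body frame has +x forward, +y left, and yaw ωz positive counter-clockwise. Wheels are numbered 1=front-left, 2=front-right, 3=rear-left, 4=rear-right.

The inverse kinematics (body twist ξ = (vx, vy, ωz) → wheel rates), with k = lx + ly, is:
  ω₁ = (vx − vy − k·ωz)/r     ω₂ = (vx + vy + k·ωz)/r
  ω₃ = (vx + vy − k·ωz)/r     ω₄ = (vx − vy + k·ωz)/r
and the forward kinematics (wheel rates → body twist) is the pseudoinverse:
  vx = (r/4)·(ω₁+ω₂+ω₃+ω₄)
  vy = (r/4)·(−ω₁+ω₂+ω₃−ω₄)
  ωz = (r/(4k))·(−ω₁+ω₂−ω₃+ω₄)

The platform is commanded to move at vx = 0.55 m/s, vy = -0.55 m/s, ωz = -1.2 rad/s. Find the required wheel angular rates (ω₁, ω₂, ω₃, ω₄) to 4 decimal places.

k = lx + ly = 0.2 + 0.18 = 0.3800;  k·ωz = 0.3800·-1.2 = -0.4560
ω₁ (FL) = (vx − vy − k·ωz)/r = 1.5560/0.05 = 31.1200
ω₂ (FR) = (vx + vy + k·ωz)/r = -0.4560/0.05 = -9.1200
ω₃ (RL) = (vx + vy − k·ωz)/r = 0.4560/0.05 = 9.1200
ω₄ (RR) = (vx − vy + k·ωz)/r = 0.6440/0.05 = 12.8800

(31.1200, -9.1200, 9.1200, 12.8800)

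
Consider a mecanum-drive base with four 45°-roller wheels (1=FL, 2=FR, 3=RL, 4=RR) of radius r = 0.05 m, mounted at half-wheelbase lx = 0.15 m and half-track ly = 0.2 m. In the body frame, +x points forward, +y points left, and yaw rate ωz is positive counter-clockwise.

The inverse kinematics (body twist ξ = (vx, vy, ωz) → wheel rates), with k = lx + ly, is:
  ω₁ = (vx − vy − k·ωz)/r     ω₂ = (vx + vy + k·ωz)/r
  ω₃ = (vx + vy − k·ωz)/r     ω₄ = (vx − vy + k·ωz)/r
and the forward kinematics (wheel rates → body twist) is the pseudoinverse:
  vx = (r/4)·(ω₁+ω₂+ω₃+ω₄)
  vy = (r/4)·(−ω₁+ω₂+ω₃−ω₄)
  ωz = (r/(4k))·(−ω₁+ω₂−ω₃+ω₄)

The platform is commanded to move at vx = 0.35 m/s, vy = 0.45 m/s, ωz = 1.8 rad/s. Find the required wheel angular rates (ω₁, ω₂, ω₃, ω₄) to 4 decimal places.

(-14.6000, 28.6000, 3.4000, 10.6000)

k = lx + ly = 0.15 + 0.2 = 0.3500;  k·ωz = 0.3500·1.8 = 0.6300
ω₁ (FL) = (vx − vy − k·ωz)/r = -0.7300/0.05 = -14.6000
ω₂ (FR) = (vx + vy + k·ωz)/r = 1.4300/0.05 = 28.6000
ω₃ (RL) = (vx + vy − k·ωz)/r = 0.1700/0.05 = 3.4000
ω₄ (RR) = (vx − vy + k·ωz)/r = 0.5300/0.05 = 10.6000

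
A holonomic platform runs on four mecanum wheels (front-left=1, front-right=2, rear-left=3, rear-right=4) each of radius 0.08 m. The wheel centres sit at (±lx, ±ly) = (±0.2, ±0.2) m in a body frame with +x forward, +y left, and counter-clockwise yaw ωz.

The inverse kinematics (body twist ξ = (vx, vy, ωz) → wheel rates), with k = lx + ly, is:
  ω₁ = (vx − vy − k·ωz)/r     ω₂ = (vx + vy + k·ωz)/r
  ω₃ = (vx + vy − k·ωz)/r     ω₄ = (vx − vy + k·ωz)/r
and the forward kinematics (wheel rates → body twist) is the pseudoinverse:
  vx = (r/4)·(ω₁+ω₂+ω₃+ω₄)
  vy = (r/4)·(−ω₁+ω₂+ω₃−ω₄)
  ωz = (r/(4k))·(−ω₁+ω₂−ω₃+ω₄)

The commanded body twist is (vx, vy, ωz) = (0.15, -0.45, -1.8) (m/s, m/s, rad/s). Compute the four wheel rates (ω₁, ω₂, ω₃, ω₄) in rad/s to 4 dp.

k = lx + ly = 0.2 + 0.2 = 0.4000;  k·ωz = 0.4000·-1.8 = -0.7200
ω₁ (FL) = (vx − vy − k·ωz)/r = 1.3200/0.08 = 16.5000
ω₂ (FR) = (vx + vy + k·ωz)/r = -1.0200/0.08 = -12.7500
ω₃ (RL) = (vx + vy − k·ωz)/r = 0.4200/0.08 = 5.2500
ω₄ (RR) = (vx − vy + k·ωz)/r = -0.1200/0.08 = -1.5000

(16.5000, -12.7500, 5.2500, -1.5000)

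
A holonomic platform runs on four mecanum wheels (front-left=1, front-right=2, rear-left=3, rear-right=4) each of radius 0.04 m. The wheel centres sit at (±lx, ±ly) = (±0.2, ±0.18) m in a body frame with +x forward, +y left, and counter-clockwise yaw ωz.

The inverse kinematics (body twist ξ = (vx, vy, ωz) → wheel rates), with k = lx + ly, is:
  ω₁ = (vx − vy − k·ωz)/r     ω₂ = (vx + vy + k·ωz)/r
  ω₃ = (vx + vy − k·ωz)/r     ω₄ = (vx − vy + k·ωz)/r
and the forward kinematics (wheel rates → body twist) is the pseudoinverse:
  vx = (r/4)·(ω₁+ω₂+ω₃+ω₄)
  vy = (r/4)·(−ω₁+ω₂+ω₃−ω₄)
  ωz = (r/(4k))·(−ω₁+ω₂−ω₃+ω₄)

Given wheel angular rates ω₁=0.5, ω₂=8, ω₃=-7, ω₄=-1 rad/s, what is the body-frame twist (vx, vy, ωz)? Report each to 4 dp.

k = lx + ly = 0.2 + 0.18 = 0.3800
ω₁+ω₂+ω₃+ω₄ = 0.5000  →  vx = (0.04/4)·0.5000 = 0.0050
−ω₁+ω₂+ω₃−ω₄ = 1.5000  →  vy = (0.04/4)·1.5000 = 0.0150
−ω₁+ω₂−ω₃+ω₄ = 13.5000  →  ωz = (0.04/1.5200)·13.5000 = 0.3553

(0.0050, 0.0150, 0.3553)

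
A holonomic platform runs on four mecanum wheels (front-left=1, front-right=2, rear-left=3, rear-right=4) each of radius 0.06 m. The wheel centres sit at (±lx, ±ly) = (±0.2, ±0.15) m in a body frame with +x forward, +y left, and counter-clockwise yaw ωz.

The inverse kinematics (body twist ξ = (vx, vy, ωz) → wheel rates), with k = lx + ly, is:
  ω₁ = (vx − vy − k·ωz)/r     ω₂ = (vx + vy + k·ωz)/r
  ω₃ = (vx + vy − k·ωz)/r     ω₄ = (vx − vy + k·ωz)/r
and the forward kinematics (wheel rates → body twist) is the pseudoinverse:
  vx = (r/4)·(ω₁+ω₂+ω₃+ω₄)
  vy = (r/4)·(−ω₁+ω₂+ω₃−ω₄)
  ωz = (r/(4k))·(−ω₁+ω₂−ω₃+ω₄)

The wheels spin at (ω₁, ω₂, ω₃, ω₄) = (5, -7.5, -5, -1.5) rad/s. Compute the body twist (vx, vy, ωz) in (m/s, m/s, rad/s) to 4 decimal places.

(-0.1350, -0.2400, -0.3857)

k = lx + ly = 0.2 + 0.15 = 0.3500
ω₁+ω₂+ω₃+ω₄ = -9.0000  →  vx = (0.06/4)·-9.0000 = -0.1350
−ω₁+ω₂+ω₃−ω₄ = -16.0000  →  vy = (0.06/4)·-16.0000 = -0.2400
−ω₁+ω₂−ω₃+ω₄ = -9.0000  →  ωz = (0.06/1.4000)·-9.0000 = -0.3857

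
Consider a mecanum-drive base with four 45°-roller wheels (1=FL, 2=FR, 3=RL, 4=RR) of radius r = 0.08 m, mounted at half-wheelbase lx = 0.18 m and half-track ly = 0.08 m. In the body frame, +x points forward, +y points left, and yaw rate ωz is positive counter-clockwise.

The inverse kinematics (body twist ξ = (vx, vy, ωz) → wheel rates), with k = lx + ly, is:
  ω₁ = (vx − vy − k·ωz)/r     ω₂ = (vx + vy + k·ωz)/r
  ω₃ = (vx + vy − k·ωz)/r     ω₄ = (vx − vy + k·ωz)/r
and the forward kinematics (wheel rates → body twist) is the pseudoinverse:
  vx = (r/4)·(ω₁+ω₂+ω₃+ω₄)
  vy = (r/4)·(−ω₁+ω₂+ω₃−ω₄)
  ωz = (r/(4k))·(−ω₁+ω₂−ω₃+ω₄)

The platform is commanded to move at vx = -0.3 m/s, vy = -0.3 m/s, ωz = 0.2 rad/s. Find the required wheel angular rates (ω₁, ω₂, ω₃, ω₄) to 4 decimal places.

k = lx + ly = 0.18 + 0.08 = 0.2600;  k·ωz = 0.2600·0.2 = 0.0520
ω₁ (FL) = (vx − vy − k·ωz)/r = -0.0520/0.08 = -0.6500
ω₂ (FR) = (vx + vy + k·ωz)/r = -0.5480/0.08 = -6.8500
ω₃ (RL) = (vx + vy − k·ωz)/r = -0.6520/0.08 = -8.1500
ω₄ (RR) = (vx − vy + k·ωz)/r = 0.0520/0.08 = 0.6500

(-0.6500, -6.8500, -8.1500, 0.6500)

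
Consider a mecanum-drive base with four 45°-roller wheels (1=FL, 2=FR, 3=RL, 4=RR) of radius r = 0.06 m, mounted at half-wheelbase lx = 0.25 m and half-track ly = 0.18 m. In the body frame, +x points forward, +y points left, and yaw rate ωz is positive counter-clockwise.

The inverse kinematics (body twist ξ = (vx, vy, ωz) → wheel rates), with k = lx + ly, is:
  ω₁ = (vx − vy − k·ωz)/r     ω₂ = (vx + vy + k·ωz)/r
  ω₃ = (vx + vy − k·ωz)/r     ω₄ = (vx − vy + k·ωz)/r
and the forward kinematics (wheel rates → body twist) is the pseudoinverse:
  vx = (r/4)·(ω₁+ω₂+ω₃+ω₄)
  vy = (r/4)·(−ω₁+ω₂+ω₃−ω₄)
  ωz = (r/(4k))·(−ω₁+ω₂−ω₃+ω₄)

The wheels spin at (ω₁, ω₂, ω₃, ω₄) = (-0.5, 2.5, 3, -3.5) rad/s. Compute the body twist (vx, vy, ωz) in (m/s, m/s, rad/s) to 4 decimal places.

(0.0225, 0.1425, -0.1221)

k = lx + ly = 0.25 + 0.18 = 0.4300
ω₁+ω₂+ω₃+ω₄ = 1.5000  →  vx = (0.06/4)·1.5000 = 0.0225
−ω₁+ω₂+ω₃−ω₄ = 9.5000  →  vy = (0.06/4)·9.5000 = 0.1425
−ω₁+ω₂−ω₃+ω₄ = -3.5000  →  ωz = (0.06/1.7200)·-3.5000 = -0.1221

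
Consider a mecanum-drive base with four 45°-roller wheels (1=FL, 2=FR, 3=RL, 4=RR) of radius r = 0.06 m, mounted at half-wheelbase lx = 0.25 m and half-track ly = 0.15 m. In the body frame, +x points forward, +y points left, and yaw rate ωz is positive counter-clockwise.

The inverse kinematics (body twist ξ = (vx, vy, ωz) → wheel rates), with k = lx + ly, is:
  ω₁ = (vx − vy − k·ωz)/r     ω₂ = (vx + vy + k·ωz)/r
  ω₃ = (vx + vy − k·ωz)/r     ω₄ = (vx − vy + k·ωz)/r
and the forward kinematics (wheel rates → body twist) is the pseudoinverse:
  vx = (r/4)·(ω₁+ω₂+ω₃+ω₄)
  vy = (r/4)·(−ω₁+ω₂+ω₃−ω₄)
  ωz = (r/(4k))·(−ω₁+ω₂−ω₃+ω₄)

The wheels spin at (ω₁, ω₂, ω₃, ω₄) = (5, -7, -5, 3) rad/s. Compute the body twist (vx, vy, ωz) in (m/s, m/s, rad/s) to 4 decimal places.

(-0.0600, -0.3000, -0.1500)

k = lx + ly = 0.25 + 0.15 = 0.4000
ω₁+ω₂+ω₃+ω₄ = -4.0000  →  vx = (0.06/4)·-4.0000 = -0.0600
−ω₁+ω₂+ω₃−ω₄ = -20.0000  →  vy = (0.06/4)·-20.0000 = -0.3000
−ω₁+ω₂−ω₃+ω₄ = -4.0000  →  ωz = (0.06/1.6000)·-4.0000 = -0.1500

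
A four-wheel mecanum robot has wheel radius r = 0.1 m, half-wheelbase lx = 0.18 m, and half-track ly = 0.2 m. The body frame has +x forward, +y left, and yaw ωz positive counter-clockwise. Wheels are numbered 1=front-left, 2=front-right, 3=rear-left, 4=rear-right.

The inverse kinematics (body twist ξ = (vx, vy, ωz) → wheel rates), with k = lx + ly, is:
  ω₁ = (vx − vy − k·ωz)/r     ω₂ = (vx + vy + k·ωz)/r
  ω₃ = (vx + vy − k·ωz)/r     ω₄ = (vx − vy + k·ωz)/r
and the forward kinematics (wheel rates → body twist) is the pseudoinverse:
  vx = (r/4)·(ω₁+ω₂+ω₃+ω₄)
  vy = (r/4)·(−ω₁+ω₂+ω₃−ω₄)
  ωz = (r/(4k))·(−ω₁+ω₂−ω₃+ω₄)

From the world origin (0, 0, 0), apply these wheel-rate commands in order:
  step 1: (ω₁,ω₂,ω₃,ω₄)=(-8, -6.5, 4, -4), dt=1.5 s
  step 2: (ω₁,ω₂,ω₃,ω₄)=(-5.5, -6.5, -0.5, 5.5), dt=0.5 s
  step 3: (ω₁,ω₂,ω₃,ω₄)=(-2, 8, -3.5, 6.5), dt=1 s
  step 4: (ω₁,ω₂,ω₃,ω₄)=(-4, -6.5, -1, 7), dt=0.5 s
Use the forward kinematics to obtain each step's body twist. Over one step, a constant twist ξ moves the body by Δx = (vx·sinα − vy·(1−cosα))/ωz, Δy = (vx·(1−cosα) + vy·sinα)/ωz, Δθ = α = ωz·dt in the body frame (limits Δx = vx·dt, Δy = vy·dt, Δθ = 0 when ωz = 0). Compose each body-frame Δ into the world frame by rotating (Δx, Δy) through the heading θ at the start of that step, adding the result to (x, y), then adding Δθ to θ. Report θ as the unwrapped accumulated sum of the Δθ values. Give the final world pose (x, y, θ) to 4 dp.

step 1: ξ=(vx,vy,ωz)=(-0.3625, 0.2375, -0.4276), dt=1.5 → body Δ=(-0.3968, 0.5008, -0.6414) → world pose (-0.3968, 0.5008, -0.6414)
step 2: ξ=(vx,vy,ωz)=(-0.1750, -0.1750, 0.3289), dt=0.5 → body Δ=(-0.0799, -0.0943, 0.1645) → world pose (-0.5173, 0.4731, -0.4770)
step 3: ξ=(vx,vy,ωz)=(0.2250, 0.0000, 1.3158), dt=1.0 → body Δ=(0.1655, 0.1279, 1.3158) → world pose (-0.3116, 0.5107, 0.8388)
step 4: ξ=(vx,vy,ωz)=(-0.1125, -0.2625, 0.3618), dt=0.5 → body Δ=(-0.0441, -0.1356, 0.1809) → world pose (-0.2402, 0.3873, 1.0197)

(-0.2402, 0.3873, 1.0197)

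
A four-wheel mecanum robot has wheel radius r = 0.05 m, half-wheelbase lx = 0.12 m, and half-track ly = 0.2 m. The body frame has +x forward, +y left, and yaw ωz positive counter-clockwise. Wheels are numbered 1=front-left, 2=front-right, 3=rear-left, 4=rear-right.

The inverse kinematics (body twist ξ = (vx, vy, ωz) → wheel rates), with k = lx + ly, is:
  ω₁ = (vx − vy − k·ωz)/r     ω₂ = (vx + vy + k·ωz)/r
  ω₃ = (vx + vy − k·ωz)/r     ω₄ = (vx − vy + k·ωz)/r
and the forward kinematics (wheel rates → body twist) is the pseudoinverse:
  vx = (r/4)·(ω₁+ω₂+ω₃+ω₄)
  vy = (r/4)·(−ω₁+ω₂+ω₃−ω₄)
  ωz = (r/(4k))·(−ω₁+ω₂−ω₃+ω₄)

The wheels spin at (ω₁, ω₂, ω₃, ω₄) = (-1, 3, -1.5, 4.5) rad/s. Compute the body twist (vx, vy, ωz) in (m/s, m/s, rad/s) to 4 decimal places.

k = lx + ly = 0.12 + 0.2 = 0.3200
ω₁+ω₂+ω₃+ω₄ = 5.0000  →  vx = (0.05/4)·5.0000 = 0.0625
−ω₁+ω₂+ω₃−ω₄ = -2.0000  →  vy = (0.05/4)·-2.0000 = -0.0250
−ω₁+ω₂−ω₃+ω₄ = 10.0000  →  ωz = (0.05/1.2800)·10.0000 = 0.3906

(0.0625, -0.0250, 0.3906)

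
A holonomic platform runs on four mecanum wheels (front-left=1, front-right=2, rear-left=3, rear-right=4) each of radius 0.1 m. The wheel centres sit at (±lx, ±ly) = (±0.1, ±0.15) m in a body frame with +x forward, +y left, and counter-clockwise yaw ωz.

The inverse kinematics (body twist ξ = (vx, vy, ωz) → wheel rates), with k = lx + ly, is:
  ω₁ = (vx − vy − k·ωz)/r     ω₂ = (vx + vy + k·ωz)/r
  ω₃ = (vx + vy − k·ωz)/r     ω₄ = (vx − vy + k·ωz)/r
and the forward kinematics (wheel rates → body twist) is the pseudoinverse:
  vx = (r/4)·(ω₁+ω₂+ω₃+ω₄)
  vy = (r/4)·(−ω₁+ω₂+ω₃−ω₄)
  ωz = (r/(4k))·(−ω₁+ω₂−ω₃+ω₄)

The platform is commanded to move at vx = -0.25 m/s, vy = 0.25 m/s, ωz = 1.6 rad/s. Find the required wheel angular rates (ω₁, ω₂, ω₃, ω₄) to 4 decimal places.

k = lx + ly = 0.1 + 0.15 = 0.2500;  k·ωz = 0.2500·1.6 = 0.4000
ω₁ (FL) = (vx − vy − k·ωz)/r = -0.9000/0.1 = -9.0000
ω₂ (FR) = (vx + vy + k·ωz)/r = 0.4000/0.1 = 4.0000
ω₃ (RL) = (vx + vy − k·ωz)/r = -0.4000/0.1 = -4.0000
ω₄ (RR) = (vx − vy + k·ωz)/r = -0.1000/0.1 = -1.0000

(-9.0000, 4.0000, -4.0000, -1.0000)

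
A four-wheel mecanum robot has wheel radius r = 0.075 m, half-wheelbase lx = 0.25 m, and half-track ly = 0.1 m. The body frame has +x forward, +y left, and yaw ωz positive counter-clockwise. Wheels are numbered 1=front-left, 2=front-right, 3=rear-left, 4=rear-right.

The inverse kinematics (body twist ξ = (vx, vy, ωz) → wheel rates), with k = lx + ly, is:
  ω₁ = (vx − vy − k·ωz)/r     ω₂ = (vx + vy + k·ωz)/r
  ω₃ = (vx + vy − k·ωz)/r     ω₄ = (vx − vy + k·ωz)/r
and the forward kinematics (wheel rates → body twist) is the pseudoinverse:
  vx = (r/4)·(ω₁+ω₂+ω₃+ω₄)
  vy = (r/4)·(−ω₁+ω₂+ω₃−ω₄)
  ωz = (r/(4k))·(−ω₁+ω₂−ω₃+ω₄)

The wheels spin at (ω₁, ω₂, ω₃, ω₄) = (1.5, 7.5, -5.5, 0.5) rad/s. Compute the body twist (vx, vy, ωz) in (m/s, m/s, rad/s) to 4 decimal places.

(0.0750, 0.0000, 0.6429)

k = lx + ly = 0.25 + 0.1 = 0.3500
ω₁+ω₂+ω₃+ω₄ = 4.0000  →  vx = (0.075/4)·4.0000 = 0.0750
−ω₁+ω₂+ω₃−ω₄ = 0.0000  →  vy = (0.075/4)·0.0000 = 0.0000
−ω₁+ω₂−ω₃+ω₄ = 12.0000  →  ωz = (0.075/1.4000)·12.0000 = 0.6429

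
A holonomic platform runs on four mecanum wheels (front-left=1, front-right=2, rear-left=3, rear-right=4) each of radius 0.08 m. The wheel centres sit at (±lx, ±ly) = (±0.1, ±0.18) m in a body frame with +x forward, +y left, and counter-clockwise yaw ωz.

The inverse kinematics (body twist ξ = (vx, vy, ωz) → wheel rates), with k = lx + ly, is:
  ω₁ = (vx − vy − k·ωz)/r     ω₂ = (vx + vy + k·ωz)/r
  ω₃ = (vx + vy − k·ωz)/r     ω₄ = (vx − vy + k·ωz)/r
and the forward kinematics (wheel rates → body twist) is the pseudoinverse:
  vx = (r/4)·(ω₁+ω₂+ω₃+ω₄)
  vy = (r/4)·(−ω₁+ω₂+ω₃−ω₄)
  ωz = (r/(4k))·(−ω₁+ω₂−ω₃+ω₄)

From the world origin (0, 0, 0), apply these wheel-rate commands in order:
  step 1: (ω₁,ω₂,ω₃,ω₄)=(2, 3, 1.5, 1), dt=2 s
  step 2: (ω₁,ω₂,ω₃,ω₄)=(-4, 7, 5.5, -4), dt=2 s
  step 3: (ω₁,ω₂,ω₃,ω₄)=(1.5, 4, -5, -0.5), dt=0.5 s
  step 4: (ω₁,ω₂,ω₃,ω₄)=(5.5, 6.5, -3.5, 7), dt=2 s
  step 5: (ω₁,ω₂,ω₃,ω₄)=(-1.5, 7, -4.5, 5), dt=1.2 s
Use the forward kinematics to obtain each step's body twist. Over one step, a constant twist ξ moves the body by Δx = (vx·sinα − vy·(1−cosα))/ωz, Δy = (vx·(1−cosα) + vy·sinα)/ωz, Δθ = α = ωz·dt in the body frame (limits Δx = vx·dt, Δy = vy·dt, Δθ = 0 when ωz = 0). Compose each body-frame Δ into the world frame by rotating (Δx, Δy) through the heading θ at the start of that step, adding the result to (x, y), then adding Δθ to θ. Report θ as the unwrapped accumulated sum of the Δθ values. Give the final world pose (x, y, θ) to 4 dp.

(0.6615, 1.4040, 3.7214)

step 1: ξ=(vx,vy,ωz)=(0.1500, 0.0300, 0.0357), dt=2.0 → body Δ=(0.2976, 0.0707, 0.0714) → world pose (0.2976, 0.0707, 0.0714)
step 2: ξ=(vx,vy,ωz)=(0.0900, 0.4100, 0.1071), dt=2.0 → body Δ=(0.0911, 0.8330, 0.2143) → world pose (0.3290, 0.9080, 0.2857)
step 3: ξ=(vx,vy,ωz)=(0.0000, -0.0400, 0.5000), dt=0.5 → body Δ=(0.0025, -0.0198, 0.2500) → world pose (0.3370, 0.8897, 0.5357)
step 4: ξ=(vx,vy,ωz)=(0.3100, -0.1900, 0.8214), dt=2.0 → body Δ=(0.6244, 0.1739, 1.6429) → world pose (0.7851, 1.3579, 2.1786)
step 5: ξ=(vx,vy,ωz)=(0.1200, -0.0200, 1.2857), dt=1.2 → body Δ=(0.1084, 0.0752, 1.5429) → world pose (0.6615, 1.4040, 3.7214)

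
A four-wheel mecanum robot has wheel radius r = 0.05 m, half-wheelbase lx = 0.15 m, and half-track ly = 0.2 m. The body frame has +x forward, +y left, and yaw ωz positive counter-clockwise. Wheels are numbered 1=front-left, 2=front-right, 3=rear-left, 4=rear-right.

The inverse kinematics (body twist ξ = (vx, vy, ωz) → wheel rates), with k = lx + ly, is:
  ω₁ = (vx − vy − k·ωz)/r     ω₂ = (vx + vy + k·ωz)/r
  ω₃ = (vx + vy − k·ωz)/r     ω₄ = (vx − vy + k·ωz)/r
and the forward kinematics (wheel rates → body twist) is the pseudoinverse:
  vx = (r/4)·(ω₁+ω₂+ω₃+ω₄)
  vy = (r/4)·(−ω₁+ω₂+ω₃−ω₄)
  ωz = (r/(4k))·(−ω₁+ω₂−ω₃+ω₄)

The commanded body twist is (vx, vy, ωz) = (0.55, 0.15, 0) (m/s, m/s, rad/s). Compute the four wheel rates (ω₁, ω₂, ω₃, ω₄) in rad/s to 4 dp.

(8.0000, 14.0000, 14.0000, 8.0000)

k = lx + ly = 0.15 + 0.2 = 0.3500;  k·ωz = 0.3500·0 = 0.0000
ω₁ (FL) = (vx − vy − k·ωz)/r = 0.4000/0.05 = 8.0000
ω₂ (FR) = (vx + vy + k·ωz)/r = 0.7000/0.05 = 14.0000
ω₃ (RL) = (vx + vy − k·ωz)/r = 0.7000/0.05 = 14.0000
ω₄ (RR) = (vx − vy + k·ωz)/r = 0.4000/0.05 = 8.0000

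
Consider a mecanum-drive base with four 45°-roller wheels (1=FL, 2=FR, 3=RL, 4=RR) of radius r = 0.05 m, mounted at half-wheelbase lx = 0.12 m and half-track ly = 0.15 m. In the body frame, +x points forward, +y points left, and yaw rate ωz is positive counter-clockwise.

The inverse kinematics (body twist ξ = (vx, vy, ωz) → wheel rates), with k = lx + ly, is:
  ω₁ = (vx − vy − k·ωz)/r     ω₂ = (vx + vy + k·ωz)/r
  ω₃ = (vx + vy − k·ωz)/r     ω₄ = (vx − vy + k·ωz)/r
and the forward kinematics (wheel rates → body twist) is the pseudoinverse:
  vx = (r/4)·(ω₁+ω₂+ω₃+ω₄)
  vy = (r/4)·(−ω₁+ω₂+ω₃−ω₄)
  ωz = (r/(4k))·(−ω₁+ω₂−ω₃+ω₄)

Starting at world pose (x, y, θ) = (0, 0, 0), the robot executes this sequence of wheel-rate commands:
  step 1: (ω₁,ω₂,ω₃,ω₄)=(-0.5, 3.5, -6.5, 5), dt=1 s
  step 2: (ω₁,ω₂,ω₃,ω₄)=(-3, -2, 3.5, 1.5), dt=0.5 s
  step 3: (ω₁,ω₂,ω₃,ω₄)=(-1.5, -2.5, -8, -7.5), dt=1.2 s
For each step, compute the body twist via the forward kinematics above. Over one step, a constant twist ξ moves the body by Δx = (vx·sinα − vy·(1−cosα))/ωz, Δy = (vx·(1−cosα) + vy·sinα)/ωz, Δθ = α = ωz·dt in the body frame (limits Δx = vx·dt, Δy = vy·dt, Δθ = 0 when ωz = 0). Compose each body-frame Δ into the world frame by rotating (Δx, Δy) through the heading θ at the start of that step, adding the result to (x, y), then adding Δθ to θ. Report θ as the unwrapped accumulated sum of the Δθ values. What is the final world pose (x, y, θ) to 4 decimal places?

(-0.1759, -0.2667, 0.6667)

step 1: ξ=(vx,vy,ωz)=(0.0188, -0.0938, 0.7176), dt=1.0 → body Δ=(0.0494, -0.0795, 0.7176) → world pose (0.0494, -0.0795, 0.7176)
step 2: ξ=(vx,vy,ωz)=(0.0000, 0.0375, -0.0463), dt=0.5 → body Δ=(0.0002, 0.0187, -0.0231) → world pose (0.0372, -0.0652, 0.6944)
step 3: ξ=(vx,vy,ωz)=(-0.2438, -0.0188, -0.0231), dt=1.2 → body Δ=(-0.2928, -0.0184, -0.0278) → world pose (-0.1759, -0.2667, 0.6667)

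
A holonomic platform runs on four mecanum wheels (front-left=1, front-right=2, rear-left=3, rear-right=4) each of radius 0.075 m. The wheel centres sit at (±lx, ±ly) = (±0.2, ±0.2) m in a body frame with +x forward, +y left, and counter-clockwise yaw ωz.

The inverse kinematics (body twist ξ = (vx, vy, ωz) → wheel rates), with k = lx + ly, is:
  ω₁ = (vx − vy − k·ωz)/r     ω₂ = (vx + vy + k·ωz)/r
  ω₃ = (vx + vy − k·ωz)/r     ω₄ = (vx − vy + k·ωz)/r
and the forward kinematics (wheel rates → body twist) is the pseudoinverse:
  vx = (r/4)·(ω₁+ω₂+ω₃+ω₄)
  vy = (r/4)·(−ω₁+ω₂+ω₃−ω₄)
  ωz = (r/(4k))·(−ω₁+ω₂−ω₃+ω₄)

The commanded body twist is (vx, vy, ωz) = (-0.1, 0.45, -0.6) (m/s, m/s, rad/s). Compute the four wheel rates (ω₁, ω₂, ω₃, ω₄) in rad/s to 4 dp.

k = lx + ly = 0.2 + 0.2 = 0.4000;  k·ωz = 0.4000·-0.6 = -0.2400
ω₁ (FL) = (vx − vy − k·ωz)/r = -0.3100/0.075 = -4.1333
ω₂ (FR) = (vx + vy + k·ωz)/r = 0.1100/0.075 = 1.4667
ω₃ (RL) = (vx + vy − k·ωz)/r = 0.5900/0.075 = 7.8667
ω₄ (RR) = (vx − vy + k·ωz)/r = -0.7900/0.075 = -10.5333

(-4.1333, 1.4667, 7.8667, -10.5333)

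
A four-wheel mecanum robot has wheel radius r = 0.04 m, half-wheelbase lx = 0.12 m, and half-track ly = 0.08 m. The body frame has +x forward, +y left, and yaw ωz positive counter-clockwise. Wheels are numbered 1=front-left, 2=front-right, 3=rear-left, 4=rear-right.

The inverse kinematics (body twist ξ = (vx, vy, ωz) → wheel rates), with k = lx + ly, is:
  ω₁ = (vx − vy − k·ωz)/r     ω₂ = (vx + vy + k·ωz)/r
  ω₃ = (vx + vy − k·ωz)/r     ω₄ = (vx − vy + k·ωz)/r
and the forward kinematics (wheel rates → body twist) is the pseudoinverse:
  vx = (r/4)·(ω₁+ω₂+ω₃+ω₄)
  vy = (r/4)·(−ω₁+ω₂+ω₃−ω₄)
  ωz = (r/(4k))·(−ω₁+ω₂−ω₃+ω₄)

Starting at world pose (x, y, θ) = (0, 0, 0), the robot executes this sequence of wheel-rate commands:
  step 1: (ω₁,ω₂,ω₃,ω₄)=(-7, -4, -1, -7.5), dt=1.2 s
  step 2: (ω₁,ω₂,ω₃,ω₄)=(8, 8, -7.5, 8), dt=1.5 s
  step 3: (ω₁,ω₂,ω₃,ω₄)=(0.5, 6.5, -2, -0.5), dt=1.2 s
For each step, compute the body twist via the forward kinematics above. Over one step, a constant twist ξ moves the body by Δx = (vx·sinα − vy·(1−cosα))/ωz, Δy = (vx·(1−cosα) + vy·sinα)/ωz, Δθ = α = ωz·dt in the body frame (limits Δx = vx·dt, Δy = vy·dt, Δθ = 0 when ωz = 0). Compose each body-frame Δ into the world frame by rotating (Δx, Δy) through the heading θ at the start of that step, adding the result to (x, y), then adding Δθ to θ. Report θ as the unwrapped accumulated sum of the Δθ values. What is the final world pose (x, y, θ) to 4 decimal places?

(0.0483, 0.0878, 1.4025)

step 1: ξ=(vx,vy,ωz)=(-0.1950, 0.0950, -0.1750), dt=1.2 → body Δ=(-0.2204, 0.1376, -0.2100) → world pose (-0.2204, 0.1376, -0.2100)
step 2: ξ=(vx,vy,ωz)=(0.1650, -0.1550, 0.7750), dt=1.5 → body Δ=(0.3160, -0.0552, 1.1625) → world pose (0.0772, 0.0178, 0.9525)
step 3: ξ=(vx,vy,ωz)=(0.0450, 0.0450, 0.3750), dt=1.2 → body Δ=(0.0402, 0.0641, 0.4500) → world pose (0.0483, 0.0878, 1.4025)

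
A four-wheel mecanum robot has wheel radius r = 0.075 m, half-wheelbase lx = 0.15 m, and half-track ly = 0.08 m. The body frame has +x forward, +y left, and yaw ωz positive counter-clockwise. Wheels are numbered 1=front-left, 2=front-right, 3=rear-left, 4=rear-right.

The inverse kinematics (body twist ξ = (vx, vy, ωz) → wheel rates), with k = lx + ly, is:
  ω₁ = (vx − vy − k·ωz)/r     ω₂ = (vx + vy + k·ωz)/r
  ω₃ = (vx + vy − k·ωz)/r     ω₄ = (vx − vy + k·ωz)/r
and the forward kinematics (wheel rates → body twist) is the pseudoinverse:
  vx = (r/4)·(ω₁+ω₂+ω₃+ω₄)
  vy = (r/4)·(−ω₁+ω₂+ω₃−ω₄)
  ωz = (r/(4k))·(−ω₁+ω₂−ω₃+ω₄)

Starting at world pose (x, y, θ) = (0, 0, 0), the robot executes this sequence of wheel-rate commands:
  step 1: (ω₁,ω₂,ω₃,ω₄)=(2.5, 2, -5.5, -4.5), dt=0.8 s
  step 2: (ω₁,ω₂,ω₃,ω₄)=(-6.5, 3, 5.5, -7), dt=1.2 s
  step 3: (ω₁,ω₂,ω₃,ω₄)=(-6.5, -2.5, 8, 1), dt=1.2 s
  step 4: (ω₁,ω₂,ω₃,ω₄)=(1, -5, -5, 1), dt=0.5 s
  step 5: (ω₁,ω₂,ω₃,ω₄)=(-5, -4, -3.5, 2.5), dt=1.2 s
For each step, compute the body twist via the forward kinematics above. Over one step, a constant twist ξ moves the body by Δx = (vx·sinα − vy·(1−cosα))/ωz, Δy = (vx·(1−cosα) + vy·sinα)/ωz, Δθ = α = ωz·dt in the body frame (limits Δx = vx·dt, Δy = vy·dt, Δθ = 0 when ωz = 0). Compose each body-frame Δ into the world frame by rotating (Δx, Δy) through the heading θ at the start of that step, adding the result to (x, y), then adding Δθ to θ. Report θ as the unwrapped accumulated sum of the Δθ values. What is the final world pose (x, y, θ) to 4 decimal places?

(-0.4014, 0.5877, 0.1304)

step 1: ξ=(vx,vy,ωz)=(-0.1031, -0.0281, 0.0408), dt=0.8 → body Δ=(-0.0821, -0.0238, 0.0326) → world pose (-0.0821, -0.0238, 0.0326)
step 2: ξ=(vx,vy,ωz)=(-0.0938, 0.4125, -0.2446), dt=1.2 → body Δ=(-0.0388, 0.5043, -0.2935) → world pose (-0.1373, 0.4789, -0.2609)
step 3: ξ=(vx,vy,ωz)=(0.0000, 0.2062, -0.2446), dt=1.2 → body Δ=(0.0361, 0.2440, -0.2935) → world pose (-0.0396, 0.7053, -0.5543)
step 4: ξ=(vx,vy,ωz)=(-0.1500, -0.2250, 0.0000), dt=0.5 → body Δ=(-0.0750, -0.1125, 0.0000) → world pose (-0.1625, 0.6492, -0.5543)
step 5: ξ=(vx,vy,ωz)=(-0.1875, -0.0938, 0.5707), dt=1.2 → body Δ=(-0.1708, -0.1780, 0.6848) → world pose (-0.4014, 0.5877, 0.1304)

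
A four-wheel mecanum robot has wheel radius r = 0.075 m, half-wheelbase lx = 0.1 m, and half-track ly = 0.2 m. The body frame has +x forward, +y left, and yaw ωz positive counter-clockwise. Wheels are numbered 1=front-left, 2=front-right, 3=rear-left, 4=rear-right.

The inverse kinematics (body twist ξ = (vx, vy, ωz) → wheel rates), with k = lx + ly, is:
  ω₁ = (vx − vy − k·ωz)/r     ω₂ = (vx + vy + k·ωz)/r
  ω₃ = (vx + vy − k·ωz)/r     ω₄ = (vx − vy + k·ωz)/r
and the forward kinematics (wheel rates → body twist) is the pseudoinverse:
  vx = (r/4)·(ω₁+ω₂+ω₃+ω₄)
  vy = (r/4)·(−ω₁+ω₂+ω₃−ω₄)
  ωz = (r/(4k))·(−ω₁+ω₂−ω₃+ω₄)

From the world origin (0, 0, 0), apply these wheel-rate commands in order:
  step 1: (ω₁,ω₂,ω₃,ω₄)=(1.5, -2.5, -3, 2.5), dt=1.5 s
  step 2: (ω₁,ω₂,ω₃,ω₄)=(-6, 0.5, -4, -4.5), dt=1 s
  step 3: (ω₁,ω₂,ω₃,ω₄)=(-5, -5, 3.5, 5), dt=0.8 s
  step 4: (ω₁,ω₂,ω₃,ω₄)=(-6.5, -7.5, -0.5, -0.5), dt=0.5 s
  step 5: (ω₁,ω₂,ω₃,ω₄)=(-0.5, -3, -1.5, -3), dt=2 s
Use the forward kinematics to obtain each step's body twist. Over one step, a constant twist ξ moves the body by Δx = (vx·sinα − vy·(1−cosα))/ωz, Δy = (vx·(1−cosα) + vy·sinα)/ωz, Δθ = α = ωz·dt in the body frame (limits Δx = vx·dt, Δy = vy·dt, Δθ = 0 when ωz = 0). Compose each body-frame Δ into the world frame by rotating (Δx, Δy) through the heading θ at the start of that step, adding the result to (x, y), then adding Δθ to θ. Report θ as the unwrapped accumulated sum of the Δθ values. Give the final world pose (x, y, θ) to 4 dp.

step 1: ξ=(vx,vy,ωz)=(-0.0281, -0.1781, 0.0937), dt=1.5 → body Δ=(-0.0233, -0.2693, 0.1406) → world pose (-0.0233, -0.2693, 0.1406)
step 2: ξ=(vx,vy,ωz)=(-0.2625, 0.1312, 0.3750), dt=1.0 → body Δ=(-0.2807, 0.0796, 0.3750) → world pose (-0.3124, -0.2298, 0.5156)
step 3: ξ=(vx,vy,ωz)=(-0.0281, -0.0281, 0.0938), dt=0.8 → body Δ=(-0.0216, -0.0233, 0.0750) → world pose (-0.3197, -0.2608, 0.5906)
step 4: ξ=(vx,vy,ωz)=(-0.2812, -0.0188, -0.0625), dt=0.5 → body Δ=(-0.1407, -0.0072, -0.0312) → world pose (-0.4326, -0.3451, 0.5594)
step 5: ξ=(vx,vy,ωz)=(-0.1500, -0.0187, -0.2500), dt=2.0 → body Δ=(-0.2968, 0.0375, -0.5000) → world pose (-0.7041, -0.4709, 0.0594)

(-0.7041, -0.4709, 0.0594)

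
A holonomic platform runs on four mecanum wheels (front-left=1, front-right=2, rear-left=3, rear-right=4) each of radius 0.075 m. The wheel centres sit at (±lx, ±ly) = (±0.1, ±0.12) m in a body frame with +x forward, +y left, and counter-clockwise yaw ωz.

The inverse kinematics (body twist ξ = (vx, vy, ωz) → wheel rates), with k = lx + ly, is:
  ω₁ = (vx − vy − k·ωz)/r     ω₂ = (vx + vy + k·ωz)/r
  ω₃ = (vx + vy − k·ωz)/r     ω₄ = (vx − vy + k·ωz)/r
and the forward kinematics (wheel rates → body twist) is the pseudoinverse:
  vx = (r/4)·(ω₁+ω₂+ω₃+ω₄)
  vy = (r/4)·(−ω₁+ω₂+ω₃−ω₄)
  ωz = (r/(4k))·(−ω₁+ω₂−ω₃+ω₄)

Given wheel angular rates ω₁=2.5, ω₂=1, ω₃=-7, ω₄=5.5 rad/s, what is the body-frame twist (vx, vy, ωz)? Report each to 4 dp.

(0.0375, -0.2625, 0.9375)

k = lx + ly = 0.1 + 0.12 = 0.2200
ω₁+ω₂+ω₃+ω₄ = 2.0000  →  vx = (0.075/4)·2.0000 = 0.0375
−ω₁+ω₂+ω₃−ω₄ = -14.0000  →  vy = (0.075/4)·-14.0000 = -0.2625
−ω₁+ω₂−ω₃+ω₄ = 11.0000  →  ωz = (0.075/0.8800)·11.0000 = 0.9375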